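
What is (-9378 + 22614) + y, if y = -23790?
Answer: -10554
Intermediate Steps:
(-9378 + 22614) + y = (-9378 + 22614) - 23790 = 13236 - 23790 = -10554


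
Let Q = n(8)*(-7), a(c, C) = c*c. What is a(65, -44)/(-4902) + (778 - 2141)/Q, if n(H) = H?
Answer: 3222413/137256 ≈ 23.477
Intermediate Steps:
a(c, C) = c²
Q = -56 (Q = 8*(-7) = -56)
a(65, -44)/(-4902) + (778 - 2141)/Q = 65²/(-4902) + (778 - 2141)/(-56) = 4225*(-1/4902) - 1363*(-1/56) = -4225/4902 + 1363/56 = 3222413/137256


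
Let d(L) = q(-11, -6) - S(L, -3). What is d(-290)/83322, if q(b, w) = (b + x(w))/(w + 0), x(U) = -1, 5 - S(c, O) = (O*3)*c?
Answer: 869/27774 ≈ 0.031288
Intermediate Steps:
S(c, O) = 5 - 3*O*c (S(c, O) = 5 - O*3*c = 5 - 3*O*c)
q(b, w) = (-1 + b)/w (q(b, w) = (b - 1)/(w + 0) = (-1 + b)/w)
d(L) = -3 - 9*L (d(L) = (-1 - 11)/(-6) - (5 - 3*(-3)*L) = -1/6*(-12) - (5 + 9*L) = 2 + (-5 - 9*L) = -3 - 9*L)
d(-290)/83322 = (-3 - 9*(-290))/83322 = (-3 + 2610)*(1/83322) = 2607*(1/83322) = 869/27774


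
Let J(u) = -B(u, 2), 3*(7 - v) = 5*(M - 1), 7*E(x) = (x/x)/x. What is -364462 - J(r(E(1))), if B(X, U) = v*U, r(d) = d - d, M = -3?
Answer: -1093304/3 ≈ -3.6443e+5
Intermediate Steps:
E(x) = 1/(7*x) (E(x) = ((x/x)/x)/7 = (1/x)/7 = 1/(7*x))
v = 41/3 (v = 7 - 5*(-3 - 1)/3 = 7 - 5*(-4)/3 = 7 - ⅓*(-20) = 7 + 20/3 = 41/3 ≈ 13.667)
r(d) = 0
B(X, U) = 41*U/3
J(u) = -82/3 (J(u) = -41*2/3 = -1*82/3 = -82/3)
-364462 - J(r(E(1))) = -364462 - 1*(-82/3) = -364462 + 82/3 = -1093304/3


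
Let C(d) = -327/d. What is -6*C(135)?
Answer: 218/15 ≈ 14.533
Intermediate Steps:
-6*C(135) = -(-1962)/135 = -6*(-109/45) = 218/15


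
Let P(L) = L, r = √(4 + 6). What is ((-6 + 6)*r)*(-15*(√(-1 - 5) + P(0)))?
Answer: 0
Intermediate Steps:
r = √10 ≈ 3.1623
((-6 + 6)*r)*(-15*(√(-1 - 5) + P(0))) = ((-6 + 6)*√10)*(-15*(√(-1 - 5) + 0)) = (0*√10)*(-15*(√(-6) + 0)) = 0*(-15*(I*√6 + 0)) = 0*(-15*I*√6) = 0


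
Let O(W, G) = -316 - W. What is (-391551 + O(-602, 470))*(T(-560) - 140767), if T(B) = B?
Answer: 55296308655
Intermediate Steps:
(-391551 + O(-602, 470))*(T(-560) - 140767) = (-391551 + (-316 - 1*(-602)))*(-560 - 140767) = (-391551 + (-316 + 602))*(-141327) = (-391551 + 286)*(-141327) = -391265*(-141327) = 55296308655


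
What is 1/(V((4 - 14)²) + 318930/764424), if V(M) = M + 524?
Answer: 127404/79553251 ≈ 0.0016015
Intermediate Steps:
V(M) = 524 + M
1/(V((4 - 14)²) + 318930/764424) = 1/((524 + (4 - 14)²) + 318930/764424) = 1/((524 + (-10)²) + 318930*(1/764424)) = 1/((524 + 100) + 53155/127404) = 1/(624 + 53155/127404) = 1/(79553251/127404) = 127404/79553251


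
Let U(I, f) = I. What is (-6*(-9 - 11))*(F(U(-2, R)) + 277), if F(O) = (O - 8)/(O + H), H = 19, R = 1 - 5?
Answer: 563880/17 ≈ 33169.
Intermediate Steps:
R = -4
F(O) = (-8 + O)/(19 + O) (F(O) = (O - 8)/(O + 19) = (-8 + O)/(19 + O))
(-6*(-9 - 11))*(F(U(-2, R)) + 277) = (-6*(-9 - 11))*((-8 - 2)/(19 - 2) + 277) = (-6*(-20))*(-10/17 + 277) = 120*((1/17)*(-10) + 277) = 120*(-10/17 + 277) = 120*(4699/17) = 563880/17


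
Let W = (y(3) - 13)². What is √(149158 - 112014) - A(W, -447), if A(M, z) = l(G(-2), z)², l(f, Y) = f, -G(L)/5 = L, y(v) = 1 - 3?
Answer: -100 + 2*√9286 ≈ 92.728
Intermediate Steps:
y(v) = -2
W = 225 (W = (-2 - 13)² = (-15)² = 225)
G(L) = -5*L
A(M, z) = 100 (A(M, z) = (-5*(-2))² = 10² = 100)
√(149158 - 112014) - A(W, -447) = √(149158 - 112014) - 1*100 = √37144 - 100 = 2*√9286 - 100 = -100 + 2*√9286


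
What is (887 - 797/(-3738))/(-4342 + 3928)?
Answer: -3316403/1547532 ≈ -2.1430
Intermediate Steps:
(887 - 797/(-3738))/(-4342 + 3928) = (887 - 797*(-1/3738))/(-414) = (887 + 797/3738)*(-1/414) = (3316403/3738)*(-1/414) = -3316403/1547532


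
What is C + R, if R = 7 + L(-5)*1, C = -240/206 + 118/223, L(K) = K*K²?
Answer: -2724948/22969 ≈ -118.64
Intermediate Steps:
L(K) = K³
C = -14606/22969 (C = -240*1/206 + 118*(1/223) = -120/103 + 118/223 = -14606/22969 ≈ -0.63590)
R = -118 (R = 7 + (-5)³*1 = 7 - 125*1 = 7 - 125 = -118)
C + R = -14606/22969 - 118 = -2724948/22969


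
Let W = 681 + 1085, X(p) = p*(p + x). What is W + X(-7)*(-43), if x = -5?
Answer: -1846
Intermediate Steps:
X(p) = p*(-5 + p) (X(p) = p*(p - 5) = p*(-5 + p))
W = 1766
W + X(-7)*(-43) = 1766 - 7*(-5 - 7)*(-43) = 1766 - 7*(-12)*(-43) = 1766 + 84*(-43) = 1766 - 3612 = -1846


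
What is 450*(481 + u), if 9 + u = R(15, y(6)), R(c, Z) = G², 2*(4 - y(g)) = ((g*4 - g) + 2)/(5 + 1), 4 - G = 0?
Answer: 219600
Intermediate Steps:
G = 4 (G = 4 - 1*0 = 4 + 0 = 4)
y(g) = 23/6 - g/4 (y(g) = 4 - ((g*4 - g) + 2)/(2*(5 + 1)) = 4 - ((4*g - g) + 2)/(2*6) = 4 - (3*g + 2)/(2*6) = 4 - (2 + 3*g)/(2*6) = 4 - (⅓ + g/2)/2 = 4 + (-⅙ - g/4) = 23/6 - g/4)
R(c, Z) = 16 (R(c, Z) = 4² = 16)
u = 7 (u = -9 + 16 = 7)
450*(481 + u) = 450*(481 + 7) = 450*488 = 219600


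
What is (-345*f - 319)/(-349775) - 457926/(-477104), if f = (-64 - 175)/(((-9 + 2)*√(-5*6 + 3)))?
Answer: 80161631413/83439525800 - 5497*I*√3/1469055 ≈ 0.96072 - 0.0064811*I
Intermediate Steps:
f = -239*I*√3/63 (f = -239*(-1/(7*√(-30 + 3))) = -239*I*√3/63 ≈ -6.5708*I)
(-345*f - 319)/(-349775) - 457926/(-477104) = (-(-27485)*I*√3/21 - 319)/(-349775) - 457926/(-477104) = (27485*I*√3/21 - 319)*(-1/349775) - 457926*(-1/477104) = (-319 + 27485*I*√3/21)*(-1/349775) + 228963/238552 = (319/349775 - 5497*I*√3/1469055) + 228963/238552 = 80161631413/83439525800 - 5497*I*√3/1469055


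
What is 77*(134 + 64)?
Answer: 15246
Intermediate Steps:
77*(134 + 64) = 77*198 = 15246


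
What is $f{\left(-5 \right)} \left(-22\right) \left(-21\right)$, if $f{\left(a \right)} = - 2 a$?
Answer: $4620$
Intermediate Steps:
$f{\left(-5 \right)} \left(-22\right) \left(-21\right) = \left(-2\right) \left(-5\right) \left(-22\right) \left(-21\right) = 10 \left(-22\right) \left(-21\right) = \left(-220\right) \left(-21\right) = 4620$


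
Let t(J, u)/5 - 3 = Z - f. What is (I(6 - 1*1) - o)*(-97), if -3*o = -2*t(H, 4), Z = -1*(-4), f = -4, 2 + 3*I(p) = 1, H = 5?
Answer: 3589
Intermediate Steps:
I(p) = -⅓ (I(p) = -⅔ + (⅓)*1 = -⅔ + ⅓ = -⅓)
Z = 4
t(J, u) = 55 (t(J, u) = 15 + 5*(4 - 1*(-4)) = 15 + 5*(4 + 4) = 15 + 5*8 = 15 + 40 = 55)
o = 110/3 (o = -(-2)*55/3 = -⅓*(-110) = 110/3 ≈ 36.667)
(I(6 - 1*1) - o)*(-97) = (-⅓ - 1*110/3)*(-97) = (-⅓ - 110/3)*(-97) = -37*(-97) = 3589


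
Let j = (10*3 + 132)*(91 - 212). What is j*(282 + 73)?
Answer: -6958710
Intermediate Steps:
j = -19602 (j = (30 + 132)*(-121) = 162*(-121) = -19602)
j*(282 + 73) = -19602*(282 + 73) = -19602*355 = -6958710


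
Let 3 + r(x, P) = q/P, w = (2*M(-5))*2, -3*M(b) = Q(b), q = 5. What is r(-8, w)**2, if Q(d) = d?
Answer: 81/16 ≈ 5.0625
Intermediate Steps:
M(b) = -b/3
w = 20/3 (w = (2*(-1/3*(-5)))*2 = (2*(5/3))*2 = (10/3)*2 = 20/3 ≈ 6.6667)
r(x, P) = -3 + 5/P
r(-8, w)**2 = (-3 + 5/(20/3))**2 = (-3 + 5*(3/20))**2 = (-3 + 3/4)**2 = (-9/4)**2 = 81/16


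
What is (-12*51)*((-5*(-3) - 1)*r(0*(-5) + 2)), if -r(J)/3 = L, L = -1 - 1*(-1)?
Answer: 0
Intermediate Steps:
L = 0 (L = -1 + 1 = 0)
r(J) = 0 (r(J) = -3*0 = 0)
(-12*51)*((-5*(-3) - 1)*r(0*(-5) + 2)) = (-12*51)*((-5*(-3) - 1)*0) = -612*(15 - 1)*0 = -8568*0 = -612*0 = 0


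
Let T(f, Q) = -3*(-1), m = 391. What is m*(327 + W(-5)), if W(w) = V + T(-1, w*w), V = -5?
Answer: 127075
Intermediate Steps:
T(f, Q) = 3
W(w) = -2 (W(w) = -5 + 3 = -2)
m*(327 + W(-5)) = 391*(327 - 2) = 391*325 = 127075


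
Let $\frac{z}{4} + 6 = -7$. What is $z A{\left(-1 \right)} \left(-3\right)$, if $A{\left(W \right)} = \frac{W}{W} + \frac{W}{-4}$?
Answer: $195$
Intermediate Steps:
$z = -52$ ($z = -24 + 4 \left(-7\right) = -24 - 28 = -52$)
$A{\left(W \right)} = 1 - \frac{W}{4}$ ($A{\left(W \right)} = 1 + W \left(- \frac{1}{4}\right) = 1 - \frac{W}{4}$)
$z A{\left(-1 \right)} \left(-3\right) = - 52 \left(1 - - \frac{1}{4}\right) \left(-3\right) = - 52 \left(1 + \frac{1}{4}\right) \left(-3\right) = \left(-52\right) \frac{5}{4} \left(-3\right) = \left(-65\right) \left(-3\right) = 195$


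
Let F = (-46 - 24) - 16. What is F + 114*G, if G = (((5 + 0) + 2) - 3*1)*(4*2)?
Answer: 3562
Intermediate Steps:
F = -86 (F = -70 - 16 = -86)
G = 32 (G = ((5 + 2) - 3)*8 = (7 - 3)*8 = 4*8 = 32)
F + 114*G = -86 + 114*32 = -86 + 3648 = 3562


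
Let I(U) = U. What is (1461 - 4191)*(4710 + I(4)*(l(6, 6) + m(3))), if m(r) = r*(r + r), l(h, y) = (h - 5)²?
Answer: -13065780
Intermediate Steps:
l(h, y) = (-5 + h)²
m(r) = 2*r² (m(r) = r*(2*r) = 2*r²)
(1461 - 4191)*(4710 + I(4)*(l(6, 6) + m(3))) = (1461 - 4191)*(4710 + 4*((-5 + 6)² + 2*3²)) = -2730*(4710 + 4*(1² + 2*9)) = -2730*(4710 + 4*(1 + 18)) = -2730*(4710 + 4*19) = -2730*(4710 + 76) = -2730*4786 = -13065780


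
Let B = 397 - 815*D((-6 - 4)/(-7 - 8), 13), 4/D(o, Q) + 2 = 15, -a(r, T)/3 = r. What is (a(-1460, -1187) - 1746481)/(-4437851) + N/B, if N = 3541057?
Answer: 204294195264592/8436354751 ≈ 24216.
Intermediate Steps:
a(r, T) = -3*r
D(o, Q) = 4/13 (D(o, Q) = 4/(-2 + 15) = 4/13)
B = 1901/13 (B = 397 - 815*4/13 = 397 - 3260/13 = 1901/13 ≈ 146.23)
(a(-1460, -1187) - 1746481)/(-4437851) + N/B = (-3*(-1460) - 1746481)/(-4437851) + 3541057/(1901/13) = (4380 - 1746481)*(-1/4437851) + 3541057*(13/1901) = -1742101*(-1/4437851) + 46033741/1901 = 1742101/4437851 + 46033741/1901 = 204294195264592/8436354751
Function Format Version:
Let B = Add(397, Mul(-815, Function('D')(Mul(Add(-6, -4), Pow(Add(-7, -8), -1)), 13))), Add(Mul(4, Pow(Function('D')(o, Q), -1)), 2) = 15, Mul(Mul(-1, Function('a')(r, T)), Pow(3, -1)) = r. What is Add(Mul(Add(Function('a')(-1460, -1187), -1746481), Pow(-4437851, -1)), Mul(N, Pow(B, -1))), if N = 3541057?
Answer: Rational(204294195264592, 8436354751) ≈ 24216.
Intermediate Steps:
Function('a')(r, T) = Mul(-3, r)
Function('D')(o, Q) = Rational(4, 13) (Function('D')(o, Q) = Mul(4, Pow(Add(-2, 15), -1)) = Mul(4, Pow(13, -1)) = Mul(4, Rational(1, 13)) = Rational(4, 13))
B = Rational(1901, 13) (B = Add(397, Mul(-815, Rational(4, 13))) = Add(397, Rational(-3260, 13)) = Rational(1901, 13) ≈ 146.23)
Add(Mul(Add(Function('a')(-1460, -1187), -1746481), Pow(-4437851, -1)), Mul(N, Pow(B, -1))) = Add(Mul(Add(Mul(-3, -1460), -1746481), Pow(-4437851, -1)), Mul(3541057, Pow(Rational(1901, 13), -1))) = Add(Mul(Add(4380, -1746481), Rational(-1, 4437851)), Mul(3541057, Rational(13, 1901))) = Add(Mul(-1742101, Rational(-1, 4437851)), Rational(46033741, 1901)) = Add(Rational(1742101, 4437851), Rational(46033741, 1901)) = Rational(204294195264592, 8436354751)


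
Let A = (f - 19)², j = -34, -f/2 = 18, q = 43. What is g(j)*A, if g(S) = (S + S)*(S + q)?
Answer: -1851300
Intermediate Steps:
f = -36 (f = -2*18 = -36)
A = 3025 (A = (-36 - 19)² = (-55)² = 3025)
g(S) = 2*S*(43 + S) (g(S) = (S + S)*(S + 43) = (2*S)*(43 + S) = 2*S*(43 + S))
g(j)*A = (2*(-34)*(43 - 34))*3025 = (2*(-34)*9)*3025 = -612*3025 = -1851300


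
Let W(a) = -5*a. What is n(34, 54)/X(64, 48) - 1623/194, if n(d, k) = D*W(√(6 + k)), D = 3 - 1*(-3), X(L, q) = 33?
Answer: -1623/194 - 20*√15/11 ≈ -15.408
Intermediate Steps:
D = 6 (D = 3 + 3 = 6)
n(d, k) = -30*√(6 + k) (n(d, k) = 6*(-5*√(6 + k)) = -30*√(6 + k))
n(34, 54)/X(64, 48) - 1623/194 = -30*√(6 + 54)/33 - 1623/194 = -60*√15*(1/33) - 1623*1/194 = -60*√15*(1/33) - 1623/194 = -20*√15/11 - 1623/194 = -1623/194 - 20*√15/11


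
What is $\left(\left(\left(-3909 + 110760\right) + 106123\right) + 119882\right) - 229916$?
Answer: $102940$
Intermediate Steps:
$\left(\left(\left(-3909 + 110760\right) + 106123\right) + 119882\right) - 229916 = \left(\left(106851 + 106123\right) + 119882\right) - 229916 = \left(212974 + 119882\right) - 229916 = 332856 - 229916 = 102940$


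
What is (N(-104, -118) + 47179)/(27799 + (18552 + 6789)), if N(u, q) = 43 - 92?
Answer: 4713/5314 ≈ 0.88690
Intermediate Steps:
N(u, q) = -49
(N(-104, -118) + 47179)/(27799 + (18552 + 6789)) = (-49 + 47179)/(27799 + (18552 + 6789)) = 47130/(27799 + 25341) = 47130/53140 = 47130*(1/53140) = 4713/5314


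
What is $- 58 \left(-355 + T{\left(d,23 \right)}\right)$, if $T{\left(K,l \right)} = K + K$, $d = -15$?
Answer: $22330$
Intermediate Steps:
$T{\left(K,l \right)} = 2 K$
$- 58 \left(-355 + T{\left(d,23 \right)}\right) = - 58 \left(-355 + 2 \left(-15\right)\right) = - 58 \left(-355 - 30\right) = \left(-58\right) \left(-385\right) = 22330$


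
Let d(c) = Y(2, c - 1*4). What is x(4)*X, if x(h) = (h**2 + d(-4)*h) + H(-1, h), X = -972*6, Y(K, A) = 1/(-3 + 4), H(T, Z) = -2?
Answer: -104976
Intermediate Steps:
Y(K, A) = 1 (Y(K, A) = 1/1 = 1)
X = -5832
d(c) = 1
x(h) = -2 + h + h**2 (x(h) = (h**2 + 1*h) - 2 = (h**2 + h) - 2 = (h + h**2) - 2 = -2 + h + h**2)
x(4)*X = (-2 + 4 + 4**2)*(-5832) = (-2 + 4 + 16)*(-5832) = 18*(-5832) = -104976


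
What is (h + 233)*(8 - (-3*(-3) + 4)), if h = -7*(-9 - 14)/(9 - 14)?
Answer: -1004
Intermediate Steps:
h = -161/5 (h = -(-161)/(-5) = -(-161)*(-1)/5 = -7*23/5 = -161/5 ≈ -32.200)
(h + 233)*(8 - (-3*(-3) + 4)) = (-161/5 + 233)*(8 - (-3*(-3) + 4)) = 1004*(8 - (9 + 4))/5 = 1004*(8 - 1*13)/5 = 1004*(8 - 13)/5 = (1004/5)*(-5) = -1004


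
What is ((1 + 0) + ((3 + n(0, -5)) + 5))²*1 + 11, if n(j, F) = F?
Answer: 27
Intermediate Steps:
((1 + 0) + ((3 + n(0, -5)) + 5))²*1 + 11 = ((1 + 0) + ((3 - 5) + 5))²*1 + 11 = (1 + (-2 + 5))²*1 + 11 = (1 + 3)²*1 + 11 = 4²*1 + 11 = 16*1 + 11 = 16 + 11 = 27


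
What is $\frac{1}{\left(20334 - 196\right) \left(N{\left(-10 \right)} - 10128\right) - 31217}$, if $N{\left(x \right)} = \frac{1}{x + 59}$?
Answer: $- \frac{49}{9995435031} \approx -4.9022 \cdot 10^{-9}$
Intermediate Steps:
$N{\left(x \right)} = \frac{1}{59 + x}$
$\frac{1}{\left(20334 - 196\right) \left(N{\left(-10 \right)} - 10128\right) - 31217} = \frac{1}{\left(20334 - 196\right) \left(\frac{1}{59 - 10} - 10128\right) - 31217} = \frac{1}{20138 \left(\frac{1}{49} - 10128\right) - 31217} = \frac{1}{20138 \left(- \frac{496271}{49}\right) - 31217} = \frac{1}{- \frac{9993905398}{49} - 31217} = \frac{1}{- \frac{9995435031}{49}} = - \frac{49}{9995435031}$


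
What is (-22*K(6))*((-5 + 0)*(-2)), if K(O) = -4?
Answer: 880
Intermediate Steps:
(-22*K(6))*((-5 + 0)*(-2)) = (-22*(-4))*((-5 + 0)*(-2)) = 88*(-5*(-2)) = 88*10 = 880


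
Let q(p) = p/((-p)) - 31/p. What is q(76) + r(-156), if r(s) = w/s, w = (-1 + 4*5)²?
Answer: -2758/741 ≈ -3.7220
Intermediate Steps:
w = 361 (w = (-1 + 20)² = 19² = 361)
q(p) = -1 - 31/p (q(p) = p*(-1/p) - 31/p = -1 - 31/p)
r(s) = 361/s
q(76) + r(-156) = (-31 - 1*76)/76 + 361/(-156) = (-31 - 76)/76 + 361*(-1/156) = (1/76)*(-107) - 361/156 = -107/76 - 361/156 = -2758/741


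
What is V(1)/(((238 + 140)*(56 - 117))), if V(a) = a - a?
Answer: 0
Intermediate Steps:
V(a) = 0
V(1)/(((238 + 140)*(56 - 117))) = 0/(((238 + 140)*(56 - 117))) = 0/((378*(-61))) = 0/(-23058) = 0*(-1/23058) = 0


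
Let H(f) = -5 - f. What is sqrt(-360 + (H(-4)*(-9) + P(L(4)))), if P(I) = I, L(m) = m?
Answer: I*sqrt(347) ≈ 18.628*I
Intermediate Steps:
sqrt(-360 + (H(-4)*(-9) + P(L(4)))) = sqrt(-360 + ((-5 - 1*(-4))*(-9) + 4)) = sqrt(-360 + ((-5 + 4)*(-9) + 4)) = sqrt(-360 + (-1*(-9) + 4)) = sqrt(-360 + (9 + 4)) = sqrt(-360 + 13) = sqrt(-347) = I*sqrt(347)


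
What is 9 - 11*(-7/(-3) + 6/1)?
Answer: -248/3 ≈ -82.667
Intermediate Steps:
9 - 11*(-7/(-3) + 6/1) = 9 - 11*(-7*(-⅓) + 6*1) = 9 - 11*(7/3 + 6) = 9 - 11*25/3 = 9 - 275/3 = -248/3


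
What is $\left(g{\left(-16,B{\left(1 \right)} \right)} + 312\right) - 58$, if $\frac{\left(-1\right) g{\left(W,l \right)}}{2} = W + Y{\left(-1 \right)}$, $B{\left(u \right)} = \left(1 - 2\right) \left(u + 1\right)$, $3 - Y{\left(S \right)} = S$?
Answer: $278$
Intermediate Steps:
$Y{\left(S \right)} = 3 - S$
$B{\left(u \right)} = -1 - u$ ($B{\left(u \right)} = - (1 + u) = -1 - u$)
$g{\left(W,l \right)} = -8 - 2 W$ ($g{\left(W,l \right)} = - 2 \left(W + \left(3 - -1\right)\right) = - 2 \left(W + \left(3 + 1\right)\right) = - 2 \left(W + 4\right) = - 2 \left(4 + W\right) = -8 - 2 W$)
$\left(g{\left(-16,B{\left(1 \right)} \right)} + 312\right) - 58 = \left(\left(-8 - -32\right) + 312\right) - 58 = \left(\left(-8 + 32\right) + 312\right) - 58 = \left(24 + 312\right) - 58 = 336 - 58 = 278$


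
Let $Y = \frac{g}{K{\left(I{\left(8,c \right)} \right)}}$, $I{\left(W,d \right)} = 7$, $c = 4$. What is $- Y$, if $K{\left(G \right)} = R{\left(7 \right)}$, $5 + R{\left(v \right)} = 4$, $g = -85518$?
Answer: $-85518$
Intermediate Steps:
$R{\left(v \right)} = -1$ ($R{\left(v \right)} = -5 + 4 = -1$)
$K{\left(G \right)} = -1$
$Y = 85518$ ($Y = - \frac{85518}{-1} = \left(-85518\right) \left(-1\right) = 85518$)
$- Y = \left(-1\right) 85518 = -85518$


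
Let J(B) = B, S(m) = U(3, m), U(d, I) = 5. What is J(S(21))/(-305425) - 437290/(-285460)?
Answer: 381593917/249104630 ≈ 1.5319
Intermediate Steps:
S(m) = 5
J(S(21))/(-305425) - 437290/(-285460) = 5/(-305425) - 437290/(-285460) = 5*(-1/305425) - 437290*(-1/285460) = -1/61085 + 6247/4078 = 381593917/249104630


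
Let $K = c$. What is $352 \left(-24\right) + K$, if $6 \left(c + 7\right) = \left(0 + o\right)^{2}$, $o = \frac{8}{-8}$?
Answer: $- \frac{50729}{6} \approx -8454.8$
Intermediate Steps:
$o = -1$ ($o = 8 \left(- \frac{1}{8}\right) = -1$)
$c = - \frac{41}{6}$ ($c = -7 + \frac{\left(0 - 1\right)^{2}}{6} = -7 + \frac{\left(-1\right)^{2}}{6} = -7 + \frac{1}{6} \cdot 1 = -7 + \frac{1}{6} = - \frac{41}{6} \approx -6.8333$)
$K = - \frac{41}{6} \approx -6.8333$
$352 \left(-24\right) + K = 352 \left(-24\right) - \frac{41}{6} = -8448 - \frac{41}{6} = - \frac{50729}{6}$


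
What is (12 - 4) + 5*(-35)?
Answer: -167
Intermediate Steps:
(12 - 4) + 5*(-35) = 8 - 175 = -167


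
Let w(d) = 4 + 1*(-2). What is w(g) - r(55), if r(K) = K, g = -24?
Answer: -53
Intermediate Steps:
w(d) = 2 (w(d) = 4 - 2 = 2)
w(g) - r(55) = 2 - 1*55 = 2 - 55 = -53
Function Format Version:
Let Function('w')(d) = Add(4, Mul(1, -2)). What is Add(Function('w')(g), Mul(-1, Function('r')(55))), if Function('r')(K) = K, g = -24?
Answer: -53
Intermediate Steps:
Function('w')(d) = 2 (Function('w')(d) = Add(4, -2) = 2)
Add(Function('w')(g), Mul(-1, Function('r')(55))) = Add(2, Mul(-1, 55)) = Add(2, -55) = -53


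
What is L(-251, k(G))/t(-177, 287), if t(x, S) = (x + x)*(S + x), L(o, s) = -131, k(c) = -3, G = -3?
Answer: 131/38940 ≈ 0.0033641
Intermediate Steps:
t(x, S) = 2*x*(S + x) (t(x, S) = (2*x)*(S + x) = 2*x*(S + x))
L(-251, k(G))/t(-177, 287) = -131*(-1/(354*(287 - 177))) = -131/(2*(-177)*110) = -131/(-38940) = -131*(-1/38940) = 131/38940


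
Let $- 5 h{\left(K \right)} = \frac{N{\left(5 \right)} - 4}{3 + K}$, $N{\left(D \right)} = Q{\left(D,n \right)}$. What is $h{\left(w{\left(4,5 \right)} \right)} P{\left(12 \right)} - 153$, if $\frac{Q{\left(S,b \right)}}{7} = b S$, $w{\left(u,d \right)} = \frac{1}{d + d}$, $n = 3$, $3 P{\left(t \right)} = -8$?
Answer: $- \frac{12613}{93} \approx -135.62$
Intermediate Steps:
$P{\left(t \right)} = - \frac{8}{3}$ ($P{\left(t \right)} = \frac{1}{3} \left(-8\right) = - \frac{8}{3}$)
$w{\left(u,d \right)} = \frac{1}{2 d}$
$Q{\left(S,b \right)} = 7 S b$ ($Q{\left(S,b \right)} = 7 b S = 7 S b$)
$N{\left(D \right)} = 21 D$ ($N{\left(D \right)} = 7 D 3 = 21 D$)
$h{\left(K \right)} = - \frac{101}{5 \left(3 + K\right)}$ ($h{\left(K \right)} = - \frac{\left(21 \cdot 5 - 4\right) \frac{1}{3 + K}}{5} = - \frac{\left(105 - 4\right) \frac{1}{3 + K}}{5} = - \frac{101 \frac{1}{3 + K}}{5} = - \frac{101}{5 \left(3 + K\right)}$)
$h{\left(w{\left(4,5 \right)} \right)} P{\left(12 \right)} - 153 = - \frac{101}{15 + 5 \frac{1}{2 \cdot 5}} \left(- \frac{8}{3}\right) - 153 = - \frac{101}{15 + 5 \cdot \frac{1}{2} \cdot \frac{1}{5}} \left(- \frac{8}{3}\right) - 153 = - \frac{101}{15 + 5 \cdot \frac{1}{10}} \left(- \frac{8}{3}\right) - 153 = - \frac{101}{15 + \frac{1}{2}} \left(- \frac{8}{3}\right) - 153 = - \frac{101}{\frac{31}{2}} \left(- \frac{8}{3}\right) - 153 = \left(-101\right) \frac{2}{31} \left(- \frac{8}{3}\right) - 153 = \left(- \frac{202}{31}\right) \left(- \frac{8}{3}\right) - 153 = \frac{1616}{93} - 153 = - \frac{12613}{93}$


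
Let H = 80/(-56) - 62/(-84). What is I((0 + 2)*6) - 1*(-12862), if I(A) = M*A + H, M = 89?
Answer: 585031/42 ≈ 13929.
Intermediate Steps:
H = -29/42 (H = 80*(-1/56) - 62*(-1/84) = -10/7 + 31/42 = -29/42 ≈ -0.69048)
I(A) = -29/42 + 89*A (I(A) = 89*A - 29/42 = -29/42 + 89*A)
I((0 + 2)*6) - 1*(-12862) = (-29/42 + 89*((0 + 2)*6)) - 1*(-12862) = (-29/42 + 89*(2*6)) + 12862 = (-29/42 + 89*12) + 12862 = (-29/42 + 1068) + 12862 = 44827/42 + 12862 = 585031/42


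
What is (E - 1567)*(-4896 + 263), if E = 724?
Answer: 3905619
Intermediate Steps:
(E - 1567)*(-4896 + 263) = (724 - 1567)*(-4896 + 263) = -843*(-4633) = 3905619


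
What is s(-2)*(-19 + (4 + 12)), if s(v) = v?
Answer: 6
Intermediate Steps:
s(-2)*(-19 + (4 + 12)) = -2*(-19 + (4 + 12)) = -2*(-19 + 16) = -2*(-3) = 6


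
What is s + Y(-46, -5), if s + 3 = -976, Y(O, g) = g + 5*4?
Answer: -964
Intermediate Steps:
Y(O, g) = 20 + g (Y(O, g) = g + 20 = 20 + g)
s = -979 (s = -3 - 976 = -979)
s + Y(-46, -5) = -979 + (20 - 5) = -979 + 15 = -964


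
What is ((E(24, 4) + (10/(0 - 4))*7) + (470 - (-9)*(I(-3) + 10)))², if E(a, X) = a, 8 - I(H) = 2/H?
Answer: 1661521/4 ≈ 4.1538e+5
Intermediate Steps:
I(H) = 8 - 2/H
((E(24, 4) + (10/(0 - 4))*7) + (470 - (-9)*(I(-3) + 10)))² = ((24 + (10/(0 - 4))*7) + (470 - (-9)*((8 - 2/(-3)) + 10)))² = ((24 + (10/(-4))*7) + (470 - (-9)*((8 - 2*(-⅓)) + 10)))² = ((24 - ¼*10*7) + (470 - (-9)*((8 + ⅔) + 10)))² = ((24 - 5/2*7) + (470 - (-9)*(26/3 + 10)))² = ((24 - 35/2) + (470 - (-9)*56/3))² = (13/2 + (470 - 1*(-168)))² = (13/2 + (470 + 168))² = (13/2 + 638)² = (1289/2)² = 1661521/4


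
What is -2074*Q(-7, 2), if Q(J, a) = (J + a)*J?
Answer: -72590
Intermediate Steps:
Q(J, a) = J*(J + a)
-2074*Q(-7, 2) = -(-14518)*(-7 + 2) = -(-14518)*(-5) = -2074*35 = -72590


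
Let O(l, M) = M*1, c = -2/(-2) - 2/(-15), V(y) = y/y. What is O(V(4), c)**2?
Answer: 289/225 ≈ 1.2844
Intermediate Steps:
V(y) = 1
c = 17/15 (c = -2*(-1/2) - 2*(-1/15) = 1 + 2/15 = 17/15 ≈ 1.1333)
O(l, M) = M
O(V(4), c)**2 = (17/15)**2 = 289/225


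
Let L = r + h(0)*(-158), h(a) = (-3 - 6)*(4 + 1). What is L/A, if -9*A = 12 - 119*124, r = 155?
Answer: 65385/14744 ≈ 4.4347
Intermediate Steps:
h(a) = -45 (h(a) = -9*5 = -45)
L = 7265 (L = 155 - 45*(-158) = 155 + 7110 = 7265)
A = 14744/9 (A = -(12 - 119*124)/9 = -(12 - 14756)/9 = -⅑*(-14744) = 14744/9 ≈ 1638.2)
L/A = 7265/(14744/9) = 7265*(9/14744) = 65385/14744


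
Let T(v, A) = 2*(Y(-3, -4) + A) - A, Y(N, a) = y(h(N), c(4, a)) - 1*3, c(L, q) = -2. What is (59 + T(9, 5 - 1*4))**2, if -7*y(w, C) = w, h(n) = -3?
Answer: 147456/49 ≈ 3009.3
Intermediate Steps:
y(w, C) = -w/7
Y(N, a) = -18/7 (Y(N, a) = -1/7*(-3) - 1*3 = 3/7 - 3 = -18/7)
T(v, A) = -36/7 + A (T(v, A) = 2*(-18/7 + A) - A = (-36/7 + 2*A) - A = -36/7 + A)
(59 + T(9, 5 - 1*4))**2 = (59 + (-36/7 + (5 - 1*4)))**2 = (59 + (-36/7 + (5 - 4)))**2 = (59 + (-36/7 + 1))**2 = (59 - 29/7)**2 = (384/7)**2 = 147456/49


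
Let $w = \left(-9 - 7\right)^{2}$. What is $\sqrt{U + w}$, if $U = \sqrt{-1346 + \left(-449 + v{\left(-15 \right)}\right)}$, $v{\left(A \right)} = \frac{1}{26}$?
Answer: $\frac{\sqrt{173056 + 26 i \sqrt{1213394}}}{26} \approx 16.054 + 1.3195 i$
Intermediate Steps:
$v{\left(A \right)} = \frac{1}{26}$
$U = \frac{i \sqrt{1213394}}{26}$ ($U = \sqrt{-1346 + \left(-449 + \frac{1}{26}\right)} = \sqrt{-1346 - \frac{11673}{26}} = \sqrt{- \frac{46669}{26}} = \frac{i \sqrt{1213394}}{26} \approx 42.367 i$)
$w = 256$ ($w = \left(-16\right)^{2} = 256$)
$\sqrt{U + w} = \sqrt{\frac{i \sqrt{1213394}}{26} + 256} = \sqrt{256 + \frac{i \sqrt{1213394}}{26}}$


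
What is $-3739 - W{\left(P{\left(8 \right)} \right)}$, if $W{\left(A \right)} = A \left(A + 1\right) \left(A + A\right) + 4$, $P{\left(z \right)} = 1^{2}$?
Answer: $-3747$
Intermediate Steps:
$P{\left(z \right)} = 1$
$W{\left(A \right)} = 4 + 2 A^{2} \left(1 + A\right)$ ($W{\left(A \right)} = A \left(1 + A\right) 2 A + 4 = A 2 A \left(1 + A\right) + 4 = 2 A^{2} \left(1 + A\right) + 4 = 4 + 2 A^{2} \left(1 + A\right)$)
$-3739 - W{\left(P{\left(8 \right)} \right)} = -3739 - \left(4 + 2 \cdot 1^{2} + 2 \cdot 1^{3}\right) = -3739 - \left(4 + 2 \cdot 1 + 2 \cdot 1\right) = -3739 - \left(4 + 2 + 2\right) = -3739 - 8 = -3747$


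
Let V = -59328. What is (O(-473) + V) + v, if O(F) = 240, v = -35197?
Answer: -94285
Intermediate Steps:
(O(-473) + V) + v = (240 - 59328) - 35197 = -59088 - 35197 = -94285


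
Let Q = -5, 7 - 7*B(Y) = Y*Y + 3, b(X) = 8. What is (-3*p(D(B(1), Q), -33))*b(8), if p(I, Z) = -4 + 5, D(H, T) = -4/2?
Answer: -24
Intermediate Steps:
B(Y) = 4/7 - Y²/7 (B(Y) = 1 - (Y*Y + 3)/7 = 1 - (Y² + 3)/7 = 1 - (3 + Y²)/7 = 1 + (-3/7 - Y²/7) = 4/7 - Y²/7)
D(H, T) = -2 (D(H, T) = -4*½ = -2)
p(I, Z) = 1
(-3*p(D(B(1), Q), -33))*b(8) = -3*1*8 = -3*8 = -24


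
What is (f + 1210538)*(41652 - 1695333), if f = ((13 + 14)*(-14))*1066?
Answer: -1335496238790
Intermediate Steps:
f = -402948 (f = (27*(-14))*1066 = -378*1066 = -402948)
(f + 1210538)*(41652 - 1695333) = (-402948 + 1210538)*(41652 - 1695333) = 807590*(-1653681) = -1335496238790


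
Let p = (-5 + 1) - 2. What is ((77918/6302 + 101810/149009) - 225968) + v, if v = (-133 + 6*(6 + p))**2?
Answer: -97786562760220/469527359 ≈ -2.0827e+5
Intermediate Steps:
p = -6 (p = -4 - 2 = -6)
v = 17689 (v = (-133 + 6*(6 - 6))**2 = (-133 + 6*0)**2 = (-133 + 0)**2 = (-133)**2 = 17689)
((77918/6302 + 101810/149009) - 225968) + v = ((77918/6302 + 101810/149009) - 225968) + 17689 = ((77918*(1/6302) + 101810*(1/149009)) - 225968) + 17689 = ((38959/3151 + 101810/149009) - 225968) + 17689 = (6126044941/469527359 - 225968) + 17689 = -106092032213571/469527359 + 17689 = -97786562760220/469527359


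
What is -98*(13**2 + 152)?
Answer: -31458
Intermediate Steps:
-98*(13**2 + 152) = -98*(169 + 152) = -98*321 = -31458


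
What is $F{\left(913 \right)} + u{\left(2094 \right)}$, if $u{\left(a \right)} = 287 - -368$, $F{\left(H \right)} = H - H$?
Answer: $655$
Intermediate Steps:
$F{\left(H \right)} = 0$
$u{\left(a \right)} = 655$ ($u{\left(a \right)} = 287 + 368 = 655$)
$F{\left(913 \right)} + u{\left(2094 \right)} = 0 + 655 = 655$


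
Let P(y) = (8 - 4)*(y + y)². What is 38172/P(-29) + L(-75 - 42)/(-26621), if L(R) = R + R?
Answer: 254831379/89553044 ≈ 2.8456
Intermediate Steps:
L(R) = 2*R
P(y) = 16*y² (P(y) = 4*(2*y)² = 4*(4*y²) = 16*y²)
38172/P(-29) + L(-75 - 42)/(-26621) = 38172/((16*(-29)²)) + (2*(-75 - 42))/(-26621) = 38172/((16*841)) + (2*(-117))*(-1/26621) = 38172/13456 - 234*(-1/26621) = 38172*(1/13456) + 234/26621 = 9543/3364 + 234/26621 = 254831379/89553044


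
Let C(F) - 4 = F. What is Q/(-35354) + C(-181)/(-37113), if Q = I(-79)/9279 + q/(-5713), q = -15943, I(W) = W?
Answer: 54375114378826/11592544391038809 ≈ 0.0046905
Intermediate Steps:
C(F) = 4 + F
Q = 147483770/53010927 (Q = -79/9279 - 15943/(-5713) = -79*1/9279 - 15943*(-1/5713) = -79/9279 + 15943/5713 = 147483770/53010927 ≈ 2.7821)
Q/(-35354) + C(-181)/(-37113) = (147483770/53010927)/(-35354) + (4 - 181)/(-37113) = (147483770/53010927)*(-1/35354) - 177*(-1/37113) = -73741885/937074156579 + 59/12371 = 54375114378826/11592544391038809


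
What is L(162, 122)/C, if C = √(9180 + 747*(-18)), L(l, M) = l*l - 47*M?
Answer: -10255*I*√474/711 ≈ -314.02*I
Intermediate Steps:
L(l, M) = l² - 47*M
C = 3*I*√474 (C = √(9180 - 13446) = √(-4266) = 3*I*√474 ≈ 65.315*I)
L(162, 122)/C = (162² - 47*122)/((3*I*√474)) = (26244 - 5734)*(-I*√474/1422) = 20510*(-I*√474/1422) = -10255*I*√474/711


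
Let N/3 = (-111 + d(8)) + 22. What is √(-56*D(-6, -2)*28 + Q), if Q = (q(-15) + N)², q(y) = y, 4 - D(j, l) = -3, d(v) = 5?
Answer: √60313 ≈ 245.59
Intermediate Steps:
D(j, l) = 7 (D(j, l) = 4 - 1*(-3) = 4 + 3 = 7)
N = -252 (N = 3*((-111 + 5) + 22) = 3*(-106 + 22) = 3*(-84) = -252)
Q = 71289 (Q = (-15 - 252)² = (-267)² = 71289)
√(-56*D(-6, -2)*28 + Q) = √(-56*7*28 + 71289) = √(-392*28 + 71289) = √(-10976 + 71289) = √60313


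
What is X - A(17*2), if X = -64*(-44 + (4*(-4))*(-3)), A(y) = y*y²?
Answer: -39560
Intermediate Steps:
A(y) = y³
X = -256 (X = -64*(-44 - 16*(-3)) = -64*(-44 + 48) = -64*4 = -256)
X - A(17*2) = -256 - (17*2)³ = -256 - 1*34³ = -256 - 1*39304 = -256 - 39304 = -39560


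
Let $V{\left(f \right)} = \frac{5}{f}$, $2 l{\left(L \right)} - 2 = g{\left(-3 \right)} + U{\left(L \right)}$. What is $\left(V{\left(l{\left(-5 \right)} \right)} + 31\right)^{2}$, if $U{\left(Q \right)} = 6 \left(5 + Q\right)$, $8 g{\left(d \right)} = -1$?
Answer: $\frac{11881}{9} \approx 1320.1$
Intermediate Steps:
$g{\left(d \right)} = - \frac{1}{8}$ ($g{\left(d \right)} = \frac{1}{8} \left(-1\right) = - \frac{1}{8}$)
$U{\left(Q \right)} = 30 + 6 Q$
$l{\left(L \right)} = \frac{255}{16} + 3 L$ ($l{\left(L \right)} = 1 + \frac{- \frac{1}{8} + \left(30 + 6 L\right)}{2} = 1 + \frac{\frac{239}{8} + 6 L}{2} = 1 + \left(\frac{239}{16} + 3 L\right) = \frac{255}{16} + 3 L$)
$\left(V{\left(l{\left(-5 \right)} \right)} + 31\right)^{2} = \left(\frac{5}{\frac{255}{16} + 3 \left(-5\right)} + 31\right)^{2} = \left(\frac{5}{\frac{255}{16} - 15} + 31\right)^{2} = \left(\frac{5}{\frac{15}{16}} + 31\right)^{2} = \left(5 \cdot \frac{16}{15} + 31\right)^{2} = \left(\frac{16}{3} + 31\right)^{2} = \left(\frac{109}{3}\right)^{2} = \frac{11881}{9}$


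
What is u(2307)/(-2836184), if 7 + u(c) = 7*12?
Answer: -77/2836184 ≈ -2.7149e-5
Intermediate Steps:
u(c) = 77 (u(c) = -7 + 7*12 = -7 + 84 = 77)
u(2307)/(-2836184) = 77/(-2836184) = 77*(-1/2836184) = -77/2836184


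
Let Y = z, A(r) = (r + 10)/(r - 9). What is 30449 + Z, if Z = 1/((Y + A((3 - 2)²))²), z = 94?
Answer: 16718967433/549081 ≈ 30449.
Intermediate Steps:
A(r) = (10 + r)/(-9 + r)
Y = 94
Z = 64/549081 (Z = 1/((94 + (10 + (3 - 2)²)/(-9 + (3 - 2)²))²) = 1/((94 + (10 + 1²)/(-9 + 1²))²) = 1/((94 + (10 + 1)/(-9 + 1))²) = 1/((94 + 11/(-8))²) = 1/((94 - ⅛*11)²) = 1/((94 - 11/8)²) = 1/((741/8)²) = 1/(549081/64) = 64/549081 ≈ 0.00011656)
30449 + Z = 30449 + 64/549081 = 16718967433/549081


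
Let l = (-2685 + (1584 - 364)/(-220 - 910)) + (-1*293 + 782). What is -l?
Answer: 248270/113 ≈ 2197.1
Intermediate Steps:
l = -248270/113 (l = (-2685 + 1220/(-1130)) + (-293 + 782) = (-2685 + 1220*(-1/1130)) + 489 = (-2685 - 122/113) + 489 = -303527/113 + 489 = -248270/113 ≈ -2197.1)
-l = -1*(-248270/113) = 248270/113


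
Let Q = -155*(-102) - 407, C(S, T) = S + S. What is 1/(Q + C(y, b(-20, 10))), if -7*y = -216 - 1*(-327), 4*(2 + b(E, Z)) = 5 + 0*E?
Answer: 7/107599 ≈ 6.5056e-5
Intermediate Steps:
b(E, Z) = -¾ (b(E, Z) = -2 + (5 + 0*E)/4 = -2 + (5 + 0)/4 = -2 + (¼)*5 = -2 + 5/4 = -¾)
y = -111/7 (y = -(-216 - 1*(-327))/7 = -(-216 + 327)/7 = -⅐*111 = -111/7 ≈ -15.857)
C(S, T) = 2*S
Q = 15403 (Q = 15810 - 407 = 15403)
1/(Q + C(y, b(-20, 10))) = 1/(15403 + 2*(-111/7)) = 1/(15403 - 222/7) = 1/(107599/7) = 7/107599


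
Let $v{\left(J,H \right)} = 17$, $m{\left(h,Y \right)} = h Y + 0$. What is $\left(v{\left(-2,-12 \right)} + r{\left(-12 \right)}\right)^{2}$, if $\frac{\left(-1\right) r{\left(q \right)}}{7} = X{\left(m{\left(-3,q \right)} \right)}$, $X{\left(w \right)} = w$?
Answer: $55225$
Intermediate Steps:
$m{\left(h,Y \right)} = Y h$ ($m{\left(h,Y \right)} = Y h + 0 = Y h$)
$r{\left(q \right)} = 21 q$ ($r{\left(q \right)} = - 7 q \left(-3\right) = - 7 \left(- 3 q\right) = 21 q$)
$\left(v{\left(-2,-12 \right)} + r{\left(-12 \right)}\right)^{2} = \left(17 + 21 \left(-12\right)\right)^{2} = \left(17 - 252\right)^{2} = \left(-235\right)^{2} = 55225$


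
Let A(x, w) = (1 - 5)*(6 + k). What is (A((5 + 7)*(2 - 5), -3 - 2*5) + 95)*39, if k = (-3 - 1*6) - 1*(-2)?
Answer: 3861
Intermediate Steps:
k = -7 (k = (-3 - 6) + 2 = -9 + 2 = -7)
A(x, w) = 4 (A(x, w) = (1 - 5)*(6 - 7) = -4*(-1) = 4)
(A((5 + 7)*(2 - 5), -3 - 2*5) + 95)*39 = (4 + 95)*39 = 99*39 = 3861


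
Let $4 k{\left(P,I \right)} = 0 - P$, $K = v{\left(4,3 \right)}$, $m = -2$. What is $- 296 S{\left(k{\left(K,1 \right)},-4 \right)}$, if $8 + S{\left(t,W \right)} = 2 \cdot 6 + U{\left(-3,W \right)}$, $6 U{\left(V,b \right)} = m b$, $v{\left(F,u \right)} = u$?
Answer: $- \frac{4736}{3} \approx -1578.7$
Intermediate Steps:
$K = 3$
$U{\left(V,b \right)} = - \frac{b}{3}$ ($U{\left(V,b \right)} = \frac{\left(-2\right) b}{6} = - \frac{b}{3}$)
$k{\left(P,I \right)} = - \frac{P}{4}$ ($k{\left(P,I \right)} = \frac{0 - P}{4} = \frac{\left(-1\right) P}{4} = - \frac{P}{4}$)
$S{\left(t,W \right)} = 4 - \frac{W}{3}$ ($S{\left(t,W \right)} = -8 - \left(-12 + \frac{W}{3}\right) = 4 - \frac{W}{3}$)
$- 296 S{\left(k{\left(K,1 \right)},-4 \right)} = - 296 \left(4 - - \frac{4}{3}\right) = - 296 \left(4 + \frac{4}{3}\right) = \left(-296\right) \frac{16}{3} = - \frac{4736}{3}$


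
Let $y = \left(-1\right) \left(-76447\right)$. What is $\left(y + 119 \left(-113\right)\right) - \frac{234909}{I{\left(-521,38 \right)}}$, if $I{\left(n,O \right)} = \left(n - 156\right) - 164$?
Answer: $\frac{53217909}{841} \approx 63279.0$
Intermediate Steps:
$I{\left(n,O \right)} = -320 + n$ ($I{\left(n,O \right)} = \left(-156 + n\right) - 164 = -320 + n$)
$y = 76447$
$\left(y + 119 \left(-113\right)\right) - \frac{234909}{I{\left(-521,38 \right)}} = \left(76447 + 119 \left(-113\right)\right) - \frac{234909}{-320 - 521} = \left(76447 - 13447\right) - \frac{234909}{-841} = 63000 - - \frac{234909}{841} = 63000 + \frac{234909}{841} = \frac{53217909}{841}$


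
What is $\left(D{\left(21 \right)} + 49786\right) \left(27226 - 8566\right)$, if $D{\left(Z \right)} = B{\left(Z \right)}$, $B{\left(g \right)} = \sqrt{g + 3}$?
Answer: $929006760 + 37320 \sqrt{6} \approx 9.291 \cdot 10^{8}$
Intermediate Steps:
$B{\left(g \right)} = \sqrt{3 + g}$
$D{\left(Z \right)} = \sqrt{3 + Z}$
$\left(D{\left(21 \right)} + 49786\right) \left(27226 - 8566\right) = \left(\sqrt{3 + 21} + 49786\right) \left(27226 - 8566\right) = \left(\sqrt{24} + 49786\right) 18660 = \left(2 \sqrt{6} + 49786\right) 18660 = \left(49786 + 2 \sqrt{6}\right) 18660 = 929006760 + 37320 \sqrt{6}$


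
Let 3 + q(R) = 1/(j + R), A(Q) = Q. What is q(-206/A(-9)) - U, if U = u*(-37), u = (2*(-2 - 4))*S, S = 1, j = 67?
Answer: -361614/809 ≈ -446.99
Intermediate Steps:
u = -12 (u = (2*(-2 - 4))*1 = (2*(-6))*1 = -12*1 = -12)
q(R) = -3 + 1/(67 + R)
U = 444 (U = -12*(-37) = 444)
q(-206/A(-9)) - U = (-200 - (-618)/(-9))/(67 - 206/(-9)) - 1*444 = (-200 - (-618)*(-1)/9)/(67 - 206*(-⅑)) - 444 = (-200 - 3*206/9)/(67 + 206/9) - 444 = (-200 - 206/3)/(809/9) - 444 = (9/809)*(-806/3) - 444 = -2418/809 - 444 = -361614/809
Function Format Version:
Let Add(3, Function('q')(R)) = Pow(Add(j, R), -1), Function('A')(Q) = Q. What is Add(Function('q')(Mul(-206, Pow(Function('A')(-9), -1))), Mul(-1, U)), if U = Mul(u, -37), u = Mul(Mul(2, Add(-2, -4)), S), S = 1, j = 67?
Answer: Rational(-361614, 809) ≈ -446.99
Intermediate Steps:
u = -12 (u = Mul(Mul(2, Add(-2, -4)), 1) = Mul(Mul(2, -6), 1) = Mul(-12, 1) = -12)
Function('q')(R) = Add(-3, Pow(Add(67, R), -1))
U = 444 (U = Mul(-12, -37) = 444)
Add(Function('q')(Mul(-206, Pow(Function('A')(-9), -1))), Mul(-1, U)) = Add(Mul(Pow(Add(67, Mul(-206, Pow(-9, -1))), -1), Add(-200, Mul(-3, Mul(-206, Pow(-9, -1))))), Mul(-1, 444)) = Add(Mul(Pow(Add(67, Mul(-206, Rational(-1, 9))), -1), Add(-200, Mul(-3, Mul(-206, Rational(-1, 9))))), -444) = Add(Mul(Pow(Add(67, Rational(206, 9)), -1), Add(-200, Mul(-3, Rational(206, 9)))), -444) = Add(Mul(Pow(Rational(809, 9), -1), Add(-200, Rational(-206, 3))), -444) = Add(Mul(Rational(9, 809), Rational(-806, 3)), -444) = Add(Rational(-2418, 809), -444) = Rational(-361614, 809)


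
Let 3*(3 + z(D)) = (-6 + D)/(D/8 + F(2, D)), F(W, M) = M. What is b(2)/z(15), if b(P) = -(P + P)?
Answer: 180/127 ≈ 1.4173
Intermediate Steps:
b(P) = -2*P
z(D) = -3 + 8*(-6 + D)/(27*D) (z(D) = -3 + ((-6 + D)/(D/8 + D))/3 = -3 + ((-6 + D)/((9*D/8)))/3 = -3 + ((-6 + D)*(8/(9*D)))/3 = -3 + (8*(-6 + D)/(9*D))/3 = -3 + 8*(-6 + D)/(27*D))
b(2)/z(15) = (-2*2)/(((1/27)*(-48 - 73*15)/15)) = -4*405/(-48 - 1095) = -4/((1/27)*(1/15)*(-1143)) = -4/(-127/45) = -4*(-45/127) = 180/127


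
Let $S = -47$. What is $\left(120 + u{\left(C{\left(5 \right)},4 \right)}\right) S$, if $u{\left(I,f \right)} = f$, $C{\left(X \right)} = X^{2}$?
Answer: $-5828$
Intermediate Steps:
$\left(120 + u{\left(C{\left(5 \right)},4 \right)}\right) S = \left(120 + 4\right) \left(-47\right) = 124 \left(-47\right) = -5828$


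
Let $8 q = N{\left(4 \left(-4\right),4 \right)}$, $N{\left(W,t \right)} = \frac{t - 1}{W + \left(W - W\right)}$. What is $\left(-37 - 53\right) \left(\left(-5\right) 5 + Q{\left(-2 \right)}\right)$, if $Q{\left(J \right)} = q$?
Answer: $\frac{144135}{64} \approx 2252.1$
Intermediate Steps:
$N{\left(W,t \right)} = \frac{-1 + t}{W}$ ($N{\left(W,t \right)} = \frac{-1 + t}{W + 0} = \frac{-1 + t}{W}$)
$q = - \frac{3}{128}$ ($q = \frac{\frac{1}{4 \left(-4\right)} \left(-1 + 4\right)}{8} = \frac{\frac{1}{-16} \cdot 3}{8} = \frac{\left(- \frac{1}{16}\right) 3}{8} = \frac{1}{8} \left(- \frac{3}{16}\right) = - \frac{3}{128} \approx -0.023438$)
$Q{\left(J \right)} = - \frac{3}{128}$
$\left(-37 - 53\right) \left(\left(-5\right) 5 + Q{\left(-2 \right)}\right) = \left(-37 - 53\right) \left(\left(-5\right) 5 - \frac{3}{128}\right) = - 90 \left(-25 - \frac{3}{128}\right) = \left(-90\right) \left(- \frac{3203}{128}\right) = \frac{144135}{64}$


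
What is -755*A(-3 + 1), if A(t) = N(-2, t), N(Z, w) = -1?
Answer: 755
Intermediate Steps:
A(t) = -1
-755*A(-3 + 1) = -755*(-1) = 755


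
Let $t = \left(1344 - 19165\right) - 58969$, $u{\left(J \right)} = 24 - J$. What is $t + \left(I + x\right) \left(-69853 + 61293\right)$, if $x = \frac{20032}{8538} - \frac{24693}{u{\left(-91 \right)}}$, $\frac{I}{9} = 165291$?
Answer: $- \frac{1250144130453586}{98187} \approx -1.2732 \cdot 10^{10}$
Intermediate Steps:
$I = 1487619$ ($I = 9 \cdot 165291 = 1487619$)
$t = -76790$ ($t = -17821 - 58969 = -76790$)
$x = - \frac{104262577}{490935}$ ($x = \frac{20032}{8538} - \frac{24693}{24 - -91} = 20032 \cdot \frac{1}{8538} - \frac{24693}{24 + 91} = \frac{10016}{4269} - \frac{24693}{115} = - \frac{104262577}{490935} \approx -212.38$)
$t + \left(I + x\right) \left(-69853 + 61293\right) = -76790 + \left(1487619 - \frac{104262577}{490935}\right) \left(-69853 + 61293\right) = -76790 + \frac{730219971188}{490935} \left(-8560\right) = -76790 - \frac{1250136590673856}{98187} = - \frac{1250144130453586}{98187}$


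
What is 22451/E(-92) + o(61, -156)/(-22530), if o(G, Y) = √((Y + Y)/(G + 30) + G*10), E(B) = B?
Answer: -22451/92 - √29722/157710 ≈ -244.03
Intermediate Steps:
o(G, Y) = √(10*G + 2*Y/(30 + G)) (o(G, Y) = √((2*Y)/(30 + G) + 10*G) = √(2*Y/(30 + G) + 10*G) = √(10*G + 2*Y/(30 + G)))
22451/E(-92) + o(61, -156)/(-22530) = 22451/(-92) + √(10*61 + 2*(-156)/(30 + 61))/(-22530) = 22451*(-1/92) + √(610 + 2*(-156)/91)*(-1/22530) = -22451/92 + √(610 + 2*(-156)*(1/91))*(-1/22530) = -22451/92 + √(610 - 24/7)*(-1/22530) = -22451/92 + √(4246/7)*(-1/22530) = -22451/92 + (√29722/7)*(-1/22530) = -22451/92 - √29722/157710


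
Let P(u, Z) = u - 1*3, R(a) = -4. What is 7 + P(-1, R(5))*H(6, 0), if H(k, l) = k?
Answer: -17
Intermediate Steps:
P(u, Z) = -3 + u (P(u, Z) = u - 3 = -3 + u)
7 + P(-1, R(5))*H(6, 0) = 7 + (-3 - 1)*6 = 7 - 4*6 = 7 - 24 = -17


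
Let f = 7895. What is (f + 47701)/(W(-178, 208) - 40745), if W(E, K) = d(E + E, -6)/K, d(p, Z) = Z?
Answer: -5781984/4237483 ≈ -1.3645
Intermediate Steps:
W(E, K) = -6/K
(f + 47701)/(W(-178, 208) - 40745) = (7895 + 47701)/(-6/208 - 40745) = 55596/(-6*1/208 - 40745) = 55596/(-3/104 - 40745) = 55596/(-4237483/104) = 55596*(-104/4237483) = -5781984/4237483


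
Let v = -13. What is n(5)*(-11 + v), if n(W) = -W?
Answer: 120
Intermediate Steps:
n(5)*(-11 + v) = (-1*5)*(-11 - 13) = -5*(-24) = 120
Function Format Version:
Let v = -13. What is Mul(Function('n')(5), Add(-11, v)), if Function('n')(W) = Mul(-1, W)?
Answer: 120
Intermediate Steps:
Mul(Function('n')(5), Add(-11, v)) = Mul(Mul(-1, 5), Add(-11, -13)) = Mul(-5, -24) = 120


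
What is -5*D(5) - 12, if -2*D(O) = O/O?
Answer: -19/2 ≈ -9.5000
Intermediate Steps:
D(O) = -½ (D(O) = -O/(2*O) = -½*1 = -½)
-5*D(5) - 12 = -5*(-½) - 12 = 5/2 - 12 = -19/2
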